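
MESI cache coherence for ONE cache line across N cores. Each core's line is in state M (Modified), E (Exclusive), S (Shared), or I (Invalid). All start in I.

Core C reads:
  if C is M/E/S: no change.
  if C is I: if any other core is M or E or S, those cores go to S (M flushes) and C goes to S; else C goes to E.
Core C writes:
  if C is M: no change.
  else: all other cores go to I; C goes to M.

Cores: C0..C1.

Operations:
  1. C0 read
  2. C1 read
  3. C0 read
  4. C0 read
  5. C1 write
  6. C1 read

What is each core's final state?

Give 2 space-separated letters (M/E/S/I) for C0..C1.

Op 1: C0 read [C0 read from I: no other sharers -> C0=E (exclusive)] -> [E,I]
Op 2: C1 read [C1 read from I: others=['C0=E'] -> C1=S, others downsized to S] -> [S,S]
Op 3: C0 read [C0 read: already in S, no change] -> [S,S]
Op 4: C0 read [C0 read: already in S, no change] -> [S,S]
Op 5: C1 write [C1 write: invalidate ['C0=S'] -> C1=M] -> [I,M]
Op 6: C1 read [C1 read: already in M, no change] -> [I,M]

Answer: I M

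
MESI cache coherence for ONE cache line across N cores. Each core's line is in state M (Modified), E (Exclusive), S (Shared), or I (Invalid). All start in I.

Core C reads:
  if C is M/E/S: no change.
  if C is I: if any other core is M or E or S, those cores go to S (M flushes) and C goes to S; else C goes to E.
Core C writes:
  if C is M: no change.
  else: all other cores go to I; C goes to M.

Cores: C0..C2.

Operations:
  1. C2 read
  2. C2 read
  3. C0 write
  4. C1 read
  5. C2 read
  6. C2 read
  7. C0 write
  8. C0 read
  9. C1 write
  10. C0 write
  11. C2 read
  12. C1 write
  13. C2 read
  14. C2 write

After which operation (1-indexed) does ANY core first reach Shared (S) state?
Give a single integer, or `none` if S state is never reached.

Op 1: C2 read [C2 read from I: no other sharers -> C2=E (exclusive)] -> [I,I,E]
Op 2: C2 read [C2 read: already in E, no change] -> [I,I,E]
Op 3: C0 write [C0 write: invalidate ['C2=E'] -> C0=M] -> [M,I,I]
Op 4: C1 read [C1 read from I: others=['C0=M'] -> C1=S, others downsized to S] -> [S,S,I]
  -> First S state at op 4; remaining ops need not be traced.

Answer: 4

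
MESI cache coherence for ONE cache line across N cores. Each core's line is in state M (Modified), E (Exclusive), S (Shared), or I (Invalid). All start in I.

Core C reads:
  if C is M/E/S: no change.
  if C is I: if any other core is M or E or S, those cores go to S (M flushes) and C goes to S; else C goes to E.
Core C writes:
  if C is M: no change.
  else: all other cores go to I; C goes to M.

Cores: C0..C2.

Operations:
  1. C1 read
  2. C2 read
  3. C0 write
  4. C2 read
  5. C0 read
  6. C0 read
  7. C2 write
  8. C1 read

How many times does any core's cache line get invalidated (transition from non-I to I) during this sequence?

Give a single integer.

Op 1: C1 read [C1 read from I: no other sharers -> C1=E (exclusive)] -> [I,E,I] (invalidations this op: 0; running total: 0)
Op 2: C2 read [C2 read from I: others=['C1=E'] -> C2=S, others downsized to S] -> [I,S,S] (invalidations this op: 0; running total: 0)
Op 3: C0 write [C0 write: invalidate ['C1=S', 'C2=S'] -> C0=M] -> [M,I,I] (invalidations this op: 2; running total: 2)
Op 4: C2 read [C2 read from I: others=['C0=M'] -> C2=S, others downsized to S] -> [S,I,S] (invalidations this op: 0; running total: 2)
Op 5: C0 read [C0 read: already in S, no change] -> [S,I,S] (invalidations this op: 0; running total: 2)
Op 6: C0 read [C0 read: already in S, no change] -> [S,I,S] (invalidations this op: 0; running total: 2)
Op 7: C2 write [C2 write: invalidate ['C0=S'] -> C2=M] -> [I,I,M] (invalidations this op: 1; running total: 3)
Op 8: C1 read [C1 read from I: others=['C2=M'] -> C1=S, others downsized to S] -> [I,S,S] (invalidations this op: 0; running total: 3)

Answer: 3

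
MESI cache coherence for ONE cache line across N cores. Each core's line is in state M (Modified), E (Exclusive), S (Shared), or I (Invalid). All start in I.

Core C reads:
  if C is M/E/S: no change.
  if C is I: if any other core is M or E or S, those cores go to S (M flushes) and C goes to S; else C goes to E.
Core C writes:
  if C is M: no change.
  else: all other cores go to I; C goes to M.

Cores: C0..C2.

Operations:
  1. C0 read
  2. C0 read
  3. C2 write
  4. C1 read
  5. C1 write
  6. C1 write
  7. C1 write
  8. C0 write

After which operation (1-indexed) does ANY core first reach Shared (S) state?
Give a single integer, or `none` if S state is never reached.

Answer: 4

Derivation:
Op 1: C0 read [C0 read from I: no other sharers -> C0=E (exclusive)] -> [E,I,I]
Op 2: C0 read [C0 read: already in E, no change] -> [E,I,I]
Op 3: C2 write [C2 write: invalidate ['C0=E'] -> C2=M] -> [I,I,M]
Op 4: C1 read [C1 read from I: others=['C2=M'] -> C1=S, others downsized to S] -> [I,S,S]
  -> First S state at op 4; remaining ops need not be traced.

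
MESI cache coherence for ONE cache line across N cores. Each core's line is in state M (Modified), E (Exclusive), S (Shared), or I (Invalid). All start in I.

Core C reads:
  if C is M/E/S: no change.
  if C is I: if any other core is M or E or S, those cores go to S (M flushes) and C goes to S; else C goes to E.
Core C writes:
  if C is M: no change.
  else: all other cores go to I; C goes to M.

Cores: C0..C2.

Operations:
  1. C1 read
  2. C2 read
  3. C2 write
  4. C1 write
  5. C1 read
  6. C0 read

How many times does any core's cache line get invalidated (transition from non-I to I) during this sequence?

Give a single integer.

Answer: 2

Derivation:
Op 1: C1 read [C1 read from I: no other sharers -> C1=E (exclusive)] -> [I,E,I] (invalidations this op: 0; running total: 0)
Op 2: C2 read [C2 read from I: others=['C1=E'] -> C2=S, others downsized to S] -> [I,S,S] (invalidations this op: 0; running total: 0)
Op 3: C2 write [C2 write: invalidate ['C1=S'] -> C2=M] -> [I,I,M] (invalidations this op: 1; running total: 1)
Op 4: C1 write [C1 write: invalidate ['C2=M'] -> C1=M] -> [I,M,I] (invalidations this op: 1; running total: 2)
Op 5: C1 read [C1 read: already in M, no change] -> [I,M,I] (invalidations this op: 0; running total: 2)
Op 6: C0 read [C0 read from I: others=['C1=M'] -> C0=S, others downsized to S] -> [S,S,I] (invalidations this op: 0; running total: 2)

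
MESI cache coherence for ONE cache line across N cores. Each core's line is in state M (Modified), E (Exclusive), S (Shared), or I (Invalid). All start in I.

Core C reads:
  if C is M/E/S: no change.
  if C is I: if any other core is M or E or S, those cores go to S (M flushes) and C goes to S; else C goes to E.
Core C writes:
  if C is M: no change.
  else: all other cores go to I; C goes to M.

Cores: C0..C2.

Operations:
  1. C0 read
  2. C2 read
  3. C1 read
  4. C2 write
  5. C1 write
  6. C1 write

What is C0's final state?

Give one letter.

Answer: I

Derivation:
Op 1: C0 read [C0 read from I: no other sharers -> C0=E (exclusive)] -> [E,I,I]
Op 2: C2 read [C2 read from I: others=['C0=E'] -> C2=S, others downsized to S] -> [S,I,S]
Op 3: C1 read [C1 read from I: others=['C0=S', 'C2=S'] -> C1=S, others downsized to S] -> [S,S,S]
Op 4: C2 write [C2 write: invalidate ['C0=S', 'C1=S'] -> C2=M] -> [I,I,M]
Op 5: C1 write [C1 write: invalidate ['C2=M'] -> C1=M] -> [I,M,I]
Op 6: C1 write [C1 write: already M (modified), no change] -> [I,M,I]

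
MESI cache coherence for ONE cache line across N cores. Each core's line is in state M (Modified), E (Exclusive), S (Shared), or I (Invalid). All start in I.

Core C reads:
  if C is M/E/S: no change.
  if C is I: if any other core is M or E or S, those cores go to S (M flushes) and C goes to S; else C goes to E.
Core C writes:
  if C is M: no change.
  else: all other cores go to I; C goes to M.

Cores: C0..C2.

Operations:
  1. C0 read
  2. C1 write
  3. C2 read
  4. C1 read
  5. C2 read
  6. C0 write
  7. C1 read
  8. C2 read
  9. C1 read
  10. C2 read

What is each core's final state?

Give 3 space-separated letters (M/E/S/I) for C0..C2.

Answer: S S S

Derivation:
Op 1: C0 read [C0 read from I: no other sharers -> C0=E (exclusive)] -> [E,I,I]
Op 2: C1 write [C1 write: invalidate ['C0=E'] -> C1=M] -> [I,M,I]
Op 3: C2 read [C2 read from I: others=['C1=M'] -> C2=S, others downsized to S] -> [I,S,S]
Op 4: C1 read [C1 read: already in S, no change] -> [I,S,S]
Op 5: C2 read [C2 read: already in S, no change] -> [I,S,S]
Op 6: C0 write [C0 write: invalidate ['C1=S', 'C2=S'] -> C0=M] -> [M,I,I]
Op 7: C1 read [C1 read from I: others=['C0=M'] -> C1=S, others downsized to S] -> [S,S,I]
Op 8: C2 read [C2 read from I: others=['C0=S', 'C1=S'] -> C2=S, others downsized to S] -> [S,S,S]
Op 9: C1 read [C1 read: already in S, no change] -> [S,S,S]
Op 10: C2 read [C2 read: already in S, no change] -> [S,S,S]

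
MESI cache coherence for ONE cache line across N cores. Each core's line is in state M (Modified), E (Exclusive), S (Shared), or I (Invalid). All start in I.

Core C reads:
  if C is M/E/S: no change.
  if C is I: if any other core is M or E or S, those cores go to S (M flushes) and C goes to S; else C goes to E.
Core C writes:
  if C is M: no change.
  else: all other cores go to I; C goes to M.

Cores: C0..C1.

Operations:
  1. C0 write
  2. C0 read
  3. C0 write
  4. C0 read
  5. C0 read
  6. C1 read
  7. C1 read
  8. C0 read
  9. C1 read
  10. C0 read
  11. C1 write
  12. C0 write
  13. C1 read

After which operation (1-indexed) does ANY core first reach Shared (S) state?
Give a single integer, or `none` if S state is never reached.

Answer: 6

Derivation:
Op 1: C0 write [C0 write: invalidate none -> C0=M] -> [M,I]
Op 2: C0 read [C0 read: already in M, no change] -> [M,I]
Op 3: C0 write [C0 write: already M (modified), no change] -> [M,I]
Op 4: C0 read [C0 read: already in M, no change] -> [M,I]
Op 5: C0 read [C0 read: already in M, no change] -> [M,I]
Op 6: C1 read [C1 read from I: others=['C0=M'] -> C1=S, others downsized to S] -> [S,S]
  -> First S state at op 6; remaining ops need not be traced.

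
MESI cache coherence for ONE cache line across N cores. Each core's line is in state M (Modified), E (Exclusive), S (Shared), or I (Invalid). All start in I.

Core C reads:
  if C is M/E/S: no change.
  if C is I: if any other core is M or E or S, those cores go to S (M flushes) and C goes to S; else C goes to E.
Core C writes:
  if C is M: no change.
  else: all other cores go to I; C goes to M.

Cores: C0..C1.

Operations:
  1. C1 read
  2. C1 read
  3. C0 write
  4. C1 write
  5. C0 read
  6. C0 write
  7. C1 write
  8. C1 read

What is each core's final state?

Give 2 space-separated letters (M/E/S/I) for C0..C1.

Op 1: C1 read [C1 read from I: no other sharers -> C1=E (exclusive)] -> [I,E]
Op 2: C1 read [C1 read: already in E, no change] -> [I,E]
Op 3: C0 write [C0 write: invalidate ['C1=E'] -> C0=M] -> [M,I]
Op 4: C1 write [C1 write: invalidate ['C0=M'] -> C1=M] -> [I,M]
Op 5: C0 read [C0 read from I: others=['C1=M'] -> C0=S, others downsized to S] -> [S,S]
Op 6: C0 write [C0 write: invalidate ['C1=S'] -> C0=M] -> [M,I]
Op 7: C1 write [C1 write: invalidate ['C0=M'] -> C1=M] -> [I,M]
Op 8: C1 read [C1 read: already in M, no change] -> [I,M]

Answer: I M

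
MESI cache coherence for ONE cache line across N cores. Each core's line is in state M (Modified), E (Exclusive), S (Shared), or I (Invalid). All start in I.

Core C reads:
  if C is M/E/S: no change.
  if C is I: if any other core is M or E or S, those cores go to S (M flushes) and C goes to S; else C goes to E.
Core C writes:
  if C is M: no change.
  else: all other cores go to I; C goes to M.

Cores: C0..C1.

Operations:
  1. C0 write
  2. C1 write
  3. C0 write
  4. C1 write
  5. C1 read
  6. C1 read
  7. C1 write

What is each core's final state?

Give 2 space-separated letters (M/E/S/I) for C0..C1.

Op 1: C0 write [C0 write: invalidate none -> C0=M] -> [M,I]
Op 2: C1 write [C1 write: invalidate ['C0=M'] -> C1=M] -> [I,M]
Op 3: C0 write [C0 write: invalidate ['C1=M'] -> C0=M] -> [M,I]
Op 4: C1 write [C1 write: invalidate ['C0=M'] -> C1=M] -> [I,M]
Op 5: C1 read [C1 read: already in M, no change] -> [I,M]
Op 6: C1 read [C1 read: already in M, no change] -> [I,M]
Op 7: C1 write [C1 write: already M (modified), no change] -> [I,M]

Answer: I M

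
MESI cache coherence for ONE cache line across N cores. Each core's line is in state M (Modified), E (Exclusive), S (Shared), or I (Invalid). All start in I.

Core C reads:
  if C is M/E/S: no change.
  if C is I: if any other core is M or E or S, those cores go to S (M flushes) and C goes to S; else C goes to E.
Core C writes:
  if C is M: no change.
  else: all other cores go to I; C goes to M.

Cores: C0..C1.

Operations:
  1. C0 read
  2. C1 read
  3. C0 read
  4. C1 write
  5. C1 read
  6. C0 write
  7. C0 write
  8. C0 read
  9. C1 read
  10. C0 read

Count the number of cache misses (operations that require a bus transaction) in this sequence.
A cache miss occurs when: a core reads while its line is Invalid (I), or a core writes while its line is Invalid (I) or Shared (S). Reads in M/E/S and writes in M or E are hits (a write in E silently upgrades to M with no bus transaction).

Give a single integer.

Op 1: C0 read [C0 read from I: no other sharers -> C0=E (exclusive)] -> [E,I] [MISS #1: read from I]
Op 2: C1 read [C1 read from I: others=['C0=E'] -> C1=S, others downsized to S] -> [S,S] [MISS #2: read from I]
Op 3: C0 read [C0 read: already in S, no change] -> [S,S] [hit: read from S]
Op 4: C1 write [C1 write: invalidate ['C0=S'] -> C1=M] -> [I,M] [MISS #3: write from S]
Op 5: C1 read [C1 read: already in M, no change] -> [I,M] [hit: read from M]
Op 6: C0 write [C0 write: invalidate ['C1=M'] -> C0=M] -> [M,I] [MISS #4: write from I]
Op 7: C0 write [C0 write: already M (modified), no change] -> [M,I] [hit: write from M]
Op 8: C0 read [C0 read: already in M, no change] -> [M,I] [hit: read from M]
Op 9: C1 read [C1 read from I: others=['C0=M'] -> C1=S, others downsized to S] -> [S,S] [MISS #5: read from I]
Op 10: C0 read [C0 read: already in S, no change] -> [S,S] [hit: read from S]

Answer: 5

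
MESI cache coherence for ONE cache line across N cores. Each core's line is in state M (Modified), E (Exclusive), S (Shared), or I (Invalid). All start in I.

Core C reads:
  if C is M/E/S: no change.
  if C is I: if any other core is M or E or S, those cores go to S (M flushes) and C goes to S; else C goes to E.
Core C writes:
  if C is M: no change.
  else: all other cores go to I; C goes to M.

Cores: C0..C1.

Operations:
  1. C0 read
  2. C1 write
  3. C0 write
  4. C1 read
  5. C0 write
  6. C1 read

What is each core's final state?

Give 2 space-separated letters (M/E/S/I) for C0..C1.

Answer: S S

Derivation:
Op 1: C0 read [C0 read from I: no other sharers -> C0=E (exclusive)] -> [E,I]
Op 2: C1 write [C1 write: invalidate ['C0=E'] -> C1=M] -> [I,M]
Op 3: C0 write [C0 write: invalidate ['C1=M'] -> C0=M] -> [M,I]
Op 4: C1 read [C1 read from I: others=['C0=M'] -> C1=S, others downsized to S] -> [S,S]
Op 5: C0 write [C0 write: invalidate ['C1=S'] -> C0=M] -> [M,I]
Op 6: C1 read [C1 read from I: others=['C0=M'] -> C1=S, others downsized to S] -> [S,S]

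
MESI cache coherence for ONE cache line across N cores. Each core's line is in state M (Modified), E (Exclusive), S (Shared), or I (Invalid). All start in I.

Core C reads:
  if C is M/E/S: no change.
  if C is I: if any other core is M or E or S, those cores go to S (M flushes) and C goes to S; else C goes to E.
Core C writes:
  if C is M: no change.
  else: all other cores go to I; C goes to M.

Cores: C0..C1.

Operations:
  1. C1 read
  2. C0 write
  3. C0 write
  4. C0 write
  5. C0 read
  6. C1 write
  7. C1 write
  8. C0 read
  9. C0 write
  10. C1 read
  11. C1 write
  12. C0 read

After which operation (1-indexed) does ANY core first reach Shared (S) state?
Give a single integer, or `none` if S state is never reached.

Answer: 8

Derivation:
Op 1: C1 read [C1 read from I: no other sharers -> C1=E (exclusive)] -> [I,E]
Op 2: C0 write [C0 write: invalidate ['C1=E'] -> C0=M] -> [M,I]
Op 3: C0 write [C0 write: already M (modified), no change] -> [M,I]
Op 4: C0 write [C0 write: already M (modified), no change] -> [M,I]
Op 5: C0 read [C0 read: already in M, no change] -> [M,I]
Op 6: C1 write [C1 write: invalidate ['C0=M'] -> C1=M] -> [I,M]
Op 7: C1 write [C1 write: already M (modified), no change] -> [I,M]
Op 8: C0 read [C0 read from I: others=['C1=M'] -> C0=S, others downsized to S] -> [S,S]
  -> First S state at op 8; remaining ops need not be traced.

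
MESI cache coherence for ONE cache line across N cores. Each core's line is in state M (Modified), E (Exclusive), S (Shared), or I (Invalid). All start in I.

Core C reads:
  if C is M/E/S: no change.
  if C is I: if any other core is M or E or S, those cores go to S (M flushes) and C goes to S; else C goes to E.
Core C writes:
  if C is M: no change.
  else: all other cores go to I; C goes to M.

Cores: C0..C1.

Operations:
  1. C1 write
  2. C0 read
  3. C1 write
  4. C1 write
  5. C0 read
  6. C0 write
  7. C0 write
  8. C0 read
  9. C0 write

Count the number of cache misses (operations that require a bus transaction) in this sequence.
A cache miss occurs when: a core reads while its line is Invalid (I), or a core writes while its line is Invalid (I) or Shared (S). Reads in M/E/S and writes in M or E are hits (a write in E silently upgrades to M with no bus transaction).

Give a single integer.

Answer: 5

Derivation:
Op 1: C1 write [C1 write: invalidate none -> C1=M] -> [I,M] [MISS #1: write from I]
Op 2: C0 read [C0 read from I: others=['C1=M'] -> C0=S, others downsized to S] -> [S,S] [MISS #2: read from I]
Op 3: C1 write [C1 write: invalidate ['C0=S'] -> C1=M] -> [I,M] [MISS #3: write from S]
Op 4: C1 write [C1 write: already M (modified), no change] -> [I,M] [hit: write from M]
Op 5: C0 read [C0 read from I: others=['C1=M'] -> C0=S, others downsized to S] -> [S,S] [MISS #4: read from I]
Op 6: C0 write [C0 write: invalidate ['C1=S'] -> C0=M] -> [M,I] [MISS #5: write from S]
Op 7: C0 write [C0 write: already M (modified), no change] -> [M,I] [hit: write from M]
Op 8: C0 read [C0 read: already in M, no change] -> [M,I] [hit: read from M]
Op 9: C0 write [C0 write: already M (modified), no change] -> [M,I] [hit: write from M]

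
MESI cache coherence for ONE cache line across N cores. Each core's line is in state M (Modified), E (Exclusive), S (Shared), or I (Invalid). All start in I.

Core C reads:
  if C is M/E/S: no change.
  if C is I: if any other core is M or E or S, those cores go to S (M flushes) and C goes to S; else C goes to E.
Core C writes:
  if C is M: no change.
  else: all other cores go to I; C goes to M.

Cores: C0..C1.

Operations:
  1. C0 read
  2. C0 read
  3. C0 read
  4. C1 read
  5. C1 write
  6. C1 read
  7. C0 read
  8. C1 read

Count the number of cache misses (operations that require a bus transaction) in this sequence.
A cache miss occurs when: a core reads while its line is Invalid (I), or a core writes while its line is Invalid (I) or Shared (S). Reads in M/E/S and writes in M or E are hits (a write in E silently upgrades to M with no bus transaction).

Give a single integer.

Answer: 4

Derivation:
Op 1: C0 read [C0 read from I: no other sharers -> C0=E (exclusive)] -> [E,I] [MISS #1: read from I]
Op 2: C0 read [C0 read: already in E, no change] -> [E,I] [hit: read from E]
Op 3: C0 read [C0 read: already in E, no change] -> [E,I] [hit: read from E]
Op 4: C1 read [C1 read from I: others=['C0=E'] -> C1=S, others downsized to S] -> [S,S] [MISS #2: read from I]
Op 5: C1 write [C1 write: invalidate ['C0=S'] -> C1=M] -> [I,M] [MISS #3: write from S]
Op 6: C1 read [C1 read: already in M, no change] -> [I,M] [hit: read from M]
Op 7: C0 read [C0 read from I: others=['C1=M'] -> C0=S, others downsized to S] -> [S,S] [MISS #4: read from I]
Op 8: C1 read [C1 read: already in S, no change] -> [S,S] [hit: read from S]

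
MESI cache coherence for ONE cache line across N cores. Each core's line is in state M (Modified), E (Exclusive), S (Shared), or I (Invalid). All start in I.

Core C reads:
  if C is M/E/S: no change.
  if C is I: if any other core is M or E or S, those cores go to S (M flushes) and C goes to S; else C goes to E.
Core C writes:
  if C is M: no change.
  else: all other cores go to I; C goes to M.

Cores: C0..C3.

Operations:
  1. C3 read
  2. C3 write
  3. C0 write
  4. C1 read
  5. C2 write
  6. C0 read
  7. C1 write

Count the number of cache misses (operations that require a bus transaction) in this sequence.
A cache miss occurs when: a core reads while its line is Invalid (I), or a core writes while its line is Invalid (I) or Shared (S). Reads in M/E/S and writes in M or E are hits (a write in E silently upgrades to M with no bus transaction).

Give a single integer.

Op 1: C3 read [C3 read from I: no other sharers -> C3=E (exclusive)] -> [I,I,I,E] [MISS #1: read from I]
Op 2: C3 write [C3 write: invalidate none -> C3=M] -> [I,I,I,M] [hit: write from E is a silent E->M upgrade, no bus transaction]
Op 3: C0 write [C0 write: invalidate ['C3=M'] -> C0=M] -> [M,I,I,I] [MISS #2: write from I]
Op 4: C1 read [C1 read from I: others=['C0=M'] -> C1=S, others downsized to S] -> [S,S,I,I] [MISS #3: read from I]
Op 5: C2 write [C2 write: invalidate ['C0=S', 'C1=S'] -> C2=M] -> [I,I,M,I] [MISS #4: write from I]
Op 6: C0 read [C0 read from I: others=['C2=M'] -> C0=S, others downsized to S] -> [S,I,S,I] [MISS #5: read from I]
Op 7: C1 write [C1 write: invalidate ['C0=S', 'C2=S'] -> C1=M] -> [I,M,I,I] [MISS #6: write from I]

Answer: 6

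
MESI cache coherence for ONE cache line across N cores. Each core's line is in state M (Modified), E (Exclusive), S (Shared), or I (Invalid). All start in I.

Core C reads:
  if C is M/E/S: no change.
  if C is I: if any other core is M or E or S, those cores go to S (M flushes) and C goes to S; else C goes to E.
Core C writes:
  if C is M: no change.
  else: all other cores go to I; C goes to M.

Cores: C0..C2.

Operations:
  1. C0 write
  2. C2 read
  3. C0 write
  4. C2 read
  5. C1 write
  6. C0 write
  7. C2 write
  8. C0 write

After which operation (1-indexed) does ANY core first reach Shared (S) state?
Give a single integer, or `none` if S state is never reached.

Answer: 2

Derivation:
Op 1: C0 write [C0 write: invalidate none -> C0=M] -> [M,I,I]
Op 2: C2 read [C2 read from I: others=['C0=M'] -> C2=S, others downsized to S] -> [S,I,S]
  -> First S state at op 2; remaining ops need not be traced.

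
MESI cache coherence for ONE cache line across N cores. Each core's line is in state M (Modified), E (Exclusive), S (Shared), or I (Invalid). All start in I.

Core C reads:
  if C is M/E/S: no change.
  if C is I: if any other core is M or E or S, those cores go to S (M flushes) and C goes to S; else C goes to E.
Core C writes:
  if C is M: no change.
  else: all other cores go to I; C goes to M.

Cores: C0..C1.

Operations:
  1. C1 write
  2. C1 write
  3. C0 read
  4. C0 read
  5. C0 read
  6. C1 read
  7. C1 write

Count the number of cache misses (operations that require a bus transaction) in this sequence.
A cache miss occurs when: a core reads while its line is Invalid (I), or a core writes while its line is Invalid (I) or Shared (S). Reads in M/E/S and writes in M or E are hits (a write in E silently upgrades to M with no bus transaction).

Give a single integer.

Op 1: C1 write [C1 write: invalidate none -> C1=M] -> [I,M] [MISS #1: write from I]
Op 2: C1 write [C1 write: already M (modified), no change] -> [I,M] [hit: write from M]
Op 3: C0 read [C0 read from I: others=['C1=M'] -> C0=S, others downsized to S] -> [S,S] [MISS #2: read from I]
Op 4: C0 read [C0 read: already in S, no change] -> [S,S] [hit: read from S]
Op 5: C0 read [C0 read: already in S, no change] -> [S,S] [hit: read from S]
Op 6: C1 read [C1 read: already in S, no change] -> [S,S] [hit: read from S]
Op 7: C1 write [C1 write: invalidate ['C0=S'] -> C1=M] -> [I,M] [MISS #3: write from S]

Answer: 3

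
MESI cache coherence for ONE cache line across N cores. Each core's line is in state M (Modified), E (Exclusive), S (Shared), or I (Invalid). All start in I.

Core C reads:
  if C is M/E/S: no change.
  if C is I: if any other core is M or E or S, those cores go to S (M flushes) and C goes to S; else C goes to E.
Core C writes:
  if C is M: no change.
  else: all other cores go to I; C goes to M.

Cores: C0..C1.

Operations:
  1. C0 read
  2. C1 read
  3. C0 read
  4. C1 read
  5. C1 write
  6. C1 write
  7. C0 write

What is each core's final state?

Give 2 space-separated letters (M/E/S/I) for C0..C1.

Answer: M I

Derivation:
Op 1: C0 read [C0 read from I: no other sharers -> C0=E (exclusive)] -> [E,I]
Op 2: C1 read [C1 read from I: others=['C0=E'] -> C1=S, others downsized to S] -> [S,S]
Op 3: C0 read [C0 read: already in S, no change] -> [S,S]
Op 4: C1 read [C1 read: already in S, no change] -> [S,S]
Op 5: C1 write [C1 write: invalidate ['C0=S'] -> C1=M] -> [I,M]
Op 6: C1 write [C1 write: already M (modified), no change] -> [I,M]
Op 7: C0 write [C0 write: invalidate ['C1=M'] -> C0=M] -> [M,I]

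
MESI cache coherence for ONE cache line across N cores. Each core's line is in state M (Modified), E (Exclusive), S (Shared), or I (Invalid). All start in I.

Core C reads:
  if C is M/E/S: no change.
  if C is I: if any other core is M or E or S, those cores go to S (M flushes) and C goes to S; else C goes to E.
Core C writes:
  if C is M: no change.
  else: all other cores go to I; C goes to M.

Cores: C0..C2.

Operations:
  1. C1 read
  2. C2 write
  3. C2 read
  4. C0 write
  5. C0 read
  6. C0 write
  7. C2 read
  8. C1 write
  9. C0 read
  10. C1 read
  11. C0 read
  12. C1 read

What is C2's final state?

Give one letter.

Answer: I

Derivation:
Op 1: C1 read [C1 read from I: no other sharers -> C1=E (exclusive)] -> [I,E,I]
Op 2: C2 write [C2 write: invalidate ['C1=E'] -> C2=M] -> [I,I,M]
Op 3: C2 read [C2 read: already in M, no change] -> [I,I,M]
Op 4: C0 write [C0 write: invalidate ['C2=M'] -> C0=M] -> [M,I,I]
Op 5: C0 read [C0 read: already in M, no change] -> [M,I,I]
Op 6: C0 write [C0 write: already M (modified), no change] -> [M,I,I]
Op 7: C2 read [C2 read from I: others=['C0=M'] -> C2=S, others downsized to S] -> [S,I,S]
Op 8: C1 write [C1 write: invalidate ['C0=S', 'C2=S'] -> C1=M] -> [I,M,I]
Op 9: C0 read [C0 read from I: others=['C1=M'] -> C0=S, others downsized to S] -> [S,S,I]
Op 10: C1 read [C1 read: already in S, no change] -> [S,S,I]
Op 11: C0 read [C0 read: already in S, no change] -> [S,S,I]
Op 12: C1 read [C1 read: already in S, no change] -> [S,S,I]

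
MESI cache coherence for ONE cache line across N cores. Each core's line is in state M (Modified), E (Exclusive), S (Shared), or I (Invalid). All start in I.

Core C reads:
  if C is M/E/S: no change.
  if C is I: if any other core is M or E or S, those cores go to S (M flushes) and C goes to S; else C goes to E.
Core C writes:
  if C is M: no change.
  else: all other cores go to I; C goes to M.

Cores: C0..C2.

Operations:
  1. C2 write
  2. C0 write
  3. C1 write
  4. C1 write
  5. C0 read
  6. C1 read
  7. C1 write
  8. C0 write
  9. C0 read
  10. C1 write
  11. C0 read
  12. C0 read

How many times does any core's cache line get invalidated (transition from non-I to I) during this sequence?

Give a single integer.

Op 1: C2 write [C2 write: invalidate none -> C2=M] -> [I,I,M] (invalidations this op: 0; running total: 0)
Op 2: C0 write [C0 write: invalidate ['C2=M'] -> C0=M] -> [M,I,I] (invalidations this op: 1; running total: 1)
Op 3: C1 write [C1 write: invalidate ['C0=M'] -> C1=M] -> [I,M,I] (invalidations this op: 1; running total: 2)
Op 4: C1 write [C1 write: already M (modified), no change] -> [I,M,I] (invalidations this op: 0; running total: 2)
Op 5: C0 read [C0 read from I: others=['C1=M'] -> C0=S, others downsized to S] -> [S,S,I] (invalidations this op: 0; running total: 2)
Op 6: C1 read [C1 read: already in S, no change] -> [S,S,I] (invalidations this op: 0; running total: 2)
Op 7: C1 write [C1 write: invalidate ['C0=S'] -> C1=M] -> [I,M,I] (invalidations this op: 1; running total: 3)
Op 8: C0 write [C0 write: invalidate ['C1=M'] -> C0=M] -> [M,I,I] (invalidations this op: 1; running total: 4)
Op 9: C0 read [C0 read: already in M, no change] -> [M,I,I] (invalidations this op: 0; running total: 4)
Op 10: C1 write [C1 write: invalidate ['C0=M'] -> C1=M] -> [I,M,I] (invalidations this op: 1; running total: 5)
Op 11: C0 read [C0 read from I: others=['C1=M'] -> C0=S, others downsized to S] -> [S,S,I] (invalidations this op: 0; running total: 5)
Op 12: C0 read [C0 read: already in S, no change] -> [S,S,I] (invalidations this op: 0; running total: 5)

Answer: 5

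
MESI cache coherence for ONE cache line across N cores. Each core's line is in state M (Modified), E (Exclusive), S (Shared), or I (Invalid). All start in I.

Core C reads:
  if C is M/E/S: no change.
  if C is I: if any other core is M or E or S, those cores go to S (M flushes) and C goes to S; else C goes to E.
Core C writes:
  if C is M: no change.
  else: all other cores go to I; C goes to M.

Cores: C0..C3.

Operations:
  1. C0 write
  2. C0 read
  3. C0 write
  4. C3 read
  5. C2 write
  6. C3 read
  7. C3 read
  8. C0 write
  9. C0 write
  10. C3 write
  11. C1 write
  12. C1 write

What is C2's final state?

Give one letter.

Op 1: C0 write [C0 write: invalidate none -> C0=M] -> [M,I,I,I]
Op 2: C0 read [C0 read: already in M, no change] -> [M,I,I,I]
Op 3: C0 write [C0 write: already M (modified), no change] -> [M,I,I,I]
Op 4: C3 read [C3 read from I: others=['C0=M'] -> C3=S, others downsized to S] -> [S,I,I,S]
Op 5: C2 write [C2 write: invalidate ['C0=S', 'C3=S'] -> C2=M] -> [I,I,M,I]
Op 6: C3 read [C3 read from I: others=['C2=M'] -> C3=S, others downsized to S] -> [I,I,S,S]
Op 7: C3 read [C3 read: already in S, no change] -> [I,I,S,S]
Op 8: C0 write [C0 write: invalidate ['C2=S', 'C3=S'] -> C0=M] -> [M,I,I,I]
Op 9: C0 write [C0 write: already M (modified), no change] -> [M,I,I,I]
Op 10: C3 write [C3 write: invalidate ['C0=M'] -> C3=M] -> [I,I,I,M]
Op 11: C1 write [C1 write: invalidate ['C3=M'] -> C1=M] -> [I,M,I,I]
Op 12: C1 write [C1 write: already M (modified), no change] -> [I,M,I,I]

Answer: I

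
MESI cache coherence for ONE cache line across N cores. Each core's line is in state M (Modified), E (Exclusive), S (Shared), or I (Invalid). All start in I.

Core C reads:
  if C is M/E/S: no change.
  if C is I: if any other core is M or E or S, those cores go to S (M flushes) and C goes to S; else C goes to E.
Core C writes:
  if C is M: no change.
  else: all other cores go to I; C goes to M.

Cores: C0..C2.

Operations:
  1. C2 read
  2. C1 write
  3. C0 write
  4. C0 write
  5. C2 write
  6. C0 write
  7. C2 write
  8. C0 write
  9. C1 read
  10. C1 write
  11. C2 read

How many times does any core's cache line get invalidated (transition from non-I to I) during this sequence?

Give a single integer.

Op 1: C2 read [C2 read from I: no other sharers -> C2=E (exclusive)] -> [I,I,E] (invalidations this op: 0; running total: 0)
Op 2: C1 write [C1 write: invalidate ['C2=E'] -> C1=M] -> [I,M,I] (invalidations this op: 1; running total: 1)
Op 3: C0 write [C0 write: invalidate ['C1=M'] -> C0=M] -> [M,I,I] (invalidations this op: 1; running total: 2)
Op 4: C0 write [C0 write: already M (modified), no change] -> [M,I,I] (invalidations this op: 0; running total: 2)
Op 5: C2 write [C2 write: invalidate ['C0=M'] -> C2=M] -> [I,I,M] (invalidations this op: 1; running total: 3)
Op 6: C0 write [C0 write: invalidate ['C2=M'] -> C0=M] -> [M,I,I] (invalidations this op: 1; running total: 4)
Op 7: C2 write [C2 write: invalidate ['C0=M'] -> C2=M] -> [I,I,M] (invalidations this op: 1; running total: 5)
Op 8: C0 write [C0 write: invalidate ['C2=M'] -> C0=M] -> [M,I,I] (invalidations this op: 1; running total: 6)
Op 9: C1 read [C1 read from I: others=['C0=M'] -> C1=S, others downsized to S] -> [S,S,I] (invalidations this op: 0; running total: 6)
Op 10: C1 write [C1 write: invalidate ['C0=S'] -> C1=M] -> [I,M,I] (invalidations this op: 1; running total: 7)
Op 11: C2 read [C2 read from I: others=['C1=M'] -> C2=S, others downsized to S] -> [I,S,S] (invalidations this op: 0; running total: 7)

Answer: 7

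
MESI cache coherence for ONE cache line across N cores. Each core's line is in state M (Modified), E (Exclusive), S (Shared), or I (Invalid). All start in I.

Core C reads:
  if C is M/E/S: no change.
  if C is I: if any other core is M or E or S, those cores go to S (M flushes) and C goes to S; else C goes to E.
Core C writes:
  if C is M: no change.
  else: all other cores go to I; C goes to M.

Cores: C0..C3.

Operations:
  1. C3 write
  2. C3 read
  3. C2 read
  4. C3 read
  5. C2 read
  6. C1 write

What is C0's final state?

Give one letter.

Op 1: C3 write [C3 write: invalidate none -> C3=M] -> [I,I,I,M]
Op 2: C3 read [C3 read: already in M, no change] -> [I,I,I,M]
Op 3: C2 read [C2 read from I: others=['C3=M'] -> C2=S, others downsized to S] -> [I,I,S,S]
Op 4: C3 read [C3 read: already in S, no change] -> [I,I,S,S]
Op 5: C2 read [C2 read: already in S, no change] -> [I,I,S,S]
Op 6: C1 write [C1 write: invalidate ['C2=S', 'C3=S'] -> C1=M] -> [I,M,I,I]

Answer: I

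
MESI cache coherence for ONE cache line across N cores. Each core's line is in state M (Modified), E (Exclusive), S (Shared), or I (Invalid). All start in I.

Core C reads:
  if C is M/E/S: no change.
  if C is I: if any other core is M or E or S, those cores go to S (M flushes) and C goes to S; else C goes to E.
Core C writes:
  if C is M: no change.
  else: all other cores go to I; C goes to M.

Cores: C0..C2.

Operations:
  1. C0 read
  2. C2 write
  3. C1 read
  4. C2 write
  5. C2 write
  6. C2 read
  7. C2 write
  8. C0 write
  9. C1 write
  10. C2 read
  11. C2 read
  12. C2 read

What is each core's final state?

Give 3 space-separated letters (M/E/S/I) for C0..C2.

Op 1: C0 read [C0 read from I: no other sharers -> C0=E (exclusive)] -> [E,I,I]
Op 2: C2 write [C2 write: invalidate ['C0=E'] -> C2=M] -> [I,I,M]
Op 3: C1 read [C1 read from I: others=['C2=M'] -> C1=S, others downsized to S] -> [I,S,S]
Op 4: C2 write [C2 write: invalidate ['C1=S'] -> C2=M] -> [I,I,M]
Op 5: C2 write [C2 write: already M (modified), no change] -> [I,I,M]
Op 6: C2 read [C2 read: already in M, no change] -> [I,I,M]
Op 7: C2 write [C2 write: already M (modified), no change] -> [I,I,M]
Op 8: C0 write [C0 write: invalidate ['C2=M'] -> C0=M] -> [M,I,I]
Op 9: C1 write [C1 write: invalidate ['C0=M'] -> C1=M] -> [I,M,I]
Op 10: C2 read [C2 read from I: others=['C1=M'] -> C2=S, others downsized to S] -> [I,S,S]
Op 11: C2 read [C2 read: already in S, no change] -> [I,S,S]
Op 12: C2 read [C2 read: already in S, no change] -> [I,S,S]

Answer: I S S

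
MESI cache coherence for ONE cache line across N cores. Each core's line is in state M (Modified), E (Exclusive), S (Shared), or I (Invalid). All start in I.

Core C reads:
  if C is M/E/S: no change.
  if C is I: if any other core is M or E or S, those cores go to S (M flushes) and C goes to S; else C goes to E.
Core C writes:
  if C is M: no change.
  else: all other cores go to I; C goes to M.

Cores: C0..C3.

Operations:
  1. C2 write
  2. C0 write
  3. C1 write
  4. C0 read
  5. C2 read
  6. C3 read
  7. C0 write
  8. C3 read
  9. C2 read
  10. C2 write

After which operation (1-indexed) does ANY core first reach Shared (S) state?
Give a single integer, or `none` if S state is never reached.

Op 1: C2 write [C2 write: invalidate none -> C2=M] -> [I,I,M,I]
Op 2: C0 write [C0 write: invalidate ['C2=M'] -> C0=M] -> [M,I,I,I]
Op 3: C1 write [C1 write: invalidate ['C0=M'] -> C1=M] -> [I,M,I,I]
Op 4: C0 read [C0 read from I: others=['C1=M'] -> C0=S, others downsized to S] -> [S,S,I,I]
  -> First S state at op 4; remaining ops need not be traced.

Answer: 4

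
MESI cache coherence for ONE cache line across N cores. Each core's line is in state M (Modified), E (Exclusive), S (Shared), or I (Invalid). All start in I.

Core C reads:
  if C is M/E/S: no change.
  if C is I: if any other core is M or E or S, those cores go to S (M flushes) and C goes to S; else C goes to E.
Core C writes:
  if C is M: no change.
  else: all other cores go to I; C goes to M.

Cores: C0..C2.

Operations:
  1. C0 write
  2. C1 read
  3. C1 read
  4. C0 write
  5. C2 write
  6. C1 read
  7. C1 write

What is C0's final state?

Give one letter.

Answer: I

Derivation:
Op 1: C0 write [C0 write: invalidate none -> C0=M] -> [M,I,I]
Op 2: C1 read [C1 read from I: others=['C0=M'] -> C1=S, others downsized to S] -> [S,S,I]
Op 3: C1 read [C1 read: already in S, no change] -> [S,S,I]
Op 4: C0 write [C0 write: invalidate ['C1=S'] -> C0=M] -> [M,I,I]
Op 5: C2 write [C2 write: invalidate ['C0=M'] -> C2=M] -> [I,I,M]
Op 6: C1 read [C1 read from I: others=['C2=M'] -> C1=S, others downsized to S] -> [I,S,S]
Op 7: C1 write [C1 write: invalidate ['C2=S'] -> C1=M] -> [I,M,I]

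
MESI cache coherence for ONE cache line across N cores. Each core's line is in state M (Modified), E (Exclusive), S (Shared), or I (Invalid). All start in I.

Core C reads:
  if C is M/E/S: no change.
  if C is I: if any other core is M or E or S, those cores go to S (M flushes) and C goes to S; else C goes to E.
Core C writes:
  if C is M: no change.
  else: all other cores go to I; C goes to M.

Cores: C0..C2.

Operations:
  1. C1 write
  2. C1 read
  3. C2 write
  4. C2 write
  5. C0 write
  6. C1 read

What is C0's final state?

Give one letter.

Answer: S

Derivation:
Op 1: C1 write [C1 write: invalidate none -> C1=M] -> [I,M,I]
Op 2: C1 read [C1 read: already in M, no change] -> [I,M,I]
Op 3: C2 write [C2 write: invalidate ['C1=M'] -> C2=M] -> [I,I,M]
Op 4: C2 write [C2 write: already M (modified), no change] -> [I,I,M]
Op 5: C0 write [C0 write: invalidate ['C2=M'] -> C0=M] -> [M,I,I]
Op 6: C1 read [C1 read from I: others=['C0=M'] -> C1=S, others downsized to S] -> [S,S,I]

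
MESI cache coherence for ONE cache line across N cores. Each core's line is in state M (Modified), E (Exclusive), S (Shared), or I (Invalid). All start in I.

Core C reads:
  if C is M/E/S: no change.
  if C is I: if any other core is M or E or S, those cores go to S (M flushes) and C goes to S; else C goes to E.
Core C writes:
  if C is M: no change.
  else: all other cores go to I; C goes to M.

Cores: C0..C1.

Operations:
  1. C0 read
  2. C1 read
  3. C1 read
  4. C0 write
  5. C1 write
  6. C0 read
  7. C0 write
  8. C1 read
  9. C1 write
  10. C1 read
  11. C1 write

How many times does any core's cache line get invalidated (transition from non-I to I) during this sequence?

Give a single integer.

Answer: 4

Derivation:
Op 1: C0 read [C0 read from I: no other sharers -> C0=E (exclusive)] -> [E,I] (invalidations this op: 0; running total: 0)
Op 2: C1 read [C1 read from I: others=['C0=E'] -> C1=S, others downsized to S] -> [S,S] (invalidations this op: 0; running total: 0)
Op 3: C1 read [C1 read: already in S, no change] -> [S,S] (invalidations this op: 0; running total: 0)
Op 4: C0 write [C0 write: invalidate ['C1=S'] -> C0=M] -> [M,I] (invalidations this op: 1; running total: 1)
Op 5: C1 write [C1 write: invalidate ['C0=M'] -> C1=M] -> [I,M] (invalidations this op: 1; running total: 2)
Op 6: C0 read [C0 read from I: others=['C1=M'] -> C0=S, others downsized to S] -> [S,S] (invalidations this op: 0; running total: 2)
Op 7: C0 write [C0 write: invalidate ['C1=S'] -> C0=M] -> [M,I] (invalidations this op: 1; running total: 3)
Op 8: C1 read [C1 read from I: others=['C0=M'] -> C1=S, others downsized to S] -> [S,S] (invalidations this op: 0; running total: 3)
Op 9: C1 write [C1 write: invalidate ['C0=S'] -> C1=M] -> [I,M] (invalidations this op: 1; running total: 4)
Op 10: C1 read [C1 read: already in M, no change] -> [I,M] (invalidations this op: 0; running total: 4)
Op 11: C1 write [C1 write: already M (modified), no change] -> [I,M] (invalidations this op: 0; running total: 4)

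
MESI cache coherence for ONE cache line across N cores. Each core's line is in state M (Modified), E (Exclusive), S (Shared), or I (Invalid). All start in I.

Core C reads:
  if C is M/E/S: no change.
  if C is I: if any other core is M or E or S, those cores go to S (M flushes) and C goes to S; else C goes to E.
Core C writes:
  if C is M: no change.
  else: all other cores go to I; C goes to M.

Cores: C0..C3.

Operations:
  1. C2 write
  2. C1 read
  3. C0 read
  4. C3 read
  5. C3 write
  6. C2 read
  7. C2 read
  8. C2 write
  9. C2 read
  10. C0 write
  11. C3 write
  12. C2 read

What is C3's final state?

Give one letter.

Answer: S

Derivation:
Op 1: C2 write [C2 write: invalidate none -> C2=M] -> [I,I,M,I]
Op 2: C1 read [C1 read from I: others=['C2=M'] -> C1=S, others downsized to S] -> [I,S,S,I]
Op 3: C0 read [C0 read from I: others=['C1=S', 'C2=S'] -> C0=S, others downsized to S] -> [S,S,S,I]
Op 4: C3 read [C3 read from I: others=['C0=S', 'C1=S', 'C2=S'] -> C3=S, others downsized to S] -> [S,S,S,S]
Op 5: C3 write [C3 write: invalidate ['C0=S', 'C1=S', 'C2=S'] -> C3=M] -> [I,I,I,M]
Op 6: C2 read [C2 read from I: others=['C3=M'] -> C2=S, others downsized to S] -> [I,I,S,S]
Op 7: C2 read [C2 read: already in S, no change] -> [I,I,S,S]
Op 8: C2 write [C2 write: invalidate ['C3=S'] -> C2=M] -> [I,I,M,I]
Op 9: C2 read [C2 read: already in M, no change] -> [I,I,M,I]
Op 10: C0 write [C0 write: invalidate ['C2=M'] -> C0=M] -> [M,I,I,I]
Op 11: C3 write [C3 write: invalidate ['C0=M'] -> C3=M] -> [I,I,I,M]
Op 12: C2 read [C2 read from I: others=['C3=M'] -> C2=S, others downsized to S] -> [I,I,S,S]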